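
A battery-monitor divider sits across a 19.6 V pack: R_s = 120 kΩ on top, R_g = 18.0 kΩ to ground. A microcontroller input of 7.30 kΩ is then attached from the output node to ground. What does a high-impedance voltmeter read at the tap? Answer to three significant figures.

V_out ≈ 0.813 V

The load sits in parallel with R_g: R_g‖R_L = (18.0 × 7.30) / (18.0 + 7.30) = 5.194 kΩ.
V_out = 19.6 × 5.194 / (120 + 5.194) = 19.6 × 5.194/125.2 = 0.813 V.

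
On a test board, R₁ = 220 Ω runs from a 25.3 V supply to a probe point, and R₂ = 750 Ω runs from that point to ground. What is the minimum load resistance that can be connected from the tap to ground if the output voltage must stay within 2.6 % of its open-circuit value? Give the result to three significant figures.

R_L(min) ≈ 6.37 kΩ

Output resistance R_th = R₁‖R₂ = (220 × 750)/970.0 = 170.1 Ω.
The fractional drop is R_th/(R_th + R_L); requiring this ≤ 0.0260 gives R_L ≥ R_th(1/0.0260 − 1) = 170.1 × 37.46 = 6.37 kΩ.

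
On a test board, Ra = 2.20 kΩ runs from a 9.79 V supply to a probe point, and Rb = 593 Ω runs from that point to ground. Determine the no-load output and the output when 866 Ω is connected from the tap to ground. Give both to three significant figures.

Open-circuit: V = 9.79 × 593/(2200 + 593) = 2.08 V.
With the load, Rb becomes Rb‖R_L = 352.0 Ω, so V = 9.79 × 352.0/2552 = 1.35 V.

Unloaded: 2.08 V; loaded: 1.35 V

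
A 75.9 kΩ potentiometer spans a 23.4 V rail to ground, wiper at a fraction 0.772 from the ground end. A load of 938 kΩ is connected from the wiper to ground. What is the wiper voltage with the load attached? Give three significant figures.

V ≈ 17.8 V

The wiper splits the pot into (1−α)R = 17.31 kΩ above and αR = 58.59 kΩ below.
Lower section ‖ load = 55.15 kΩ.
V_wiper = 23.4 × 55.15/(17.31 + 55.15) = 17.8 V.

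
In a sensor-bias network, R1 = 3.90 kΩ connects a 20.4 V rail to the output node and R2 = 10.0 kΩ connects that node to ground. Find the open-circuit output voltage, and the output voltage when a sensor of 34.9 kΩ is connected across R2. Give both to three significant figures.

Unloaded: 14.7 V; loaded: 13.6 V

Open-circuit: V = 20.4 × 10.0/(3.90 + 10.0) = 14.7 V.
With the load, R2 becomes R2‖R_L = 7.773 kΩ, so V = 20.4 × 7.773/11.67 = 13.6 V.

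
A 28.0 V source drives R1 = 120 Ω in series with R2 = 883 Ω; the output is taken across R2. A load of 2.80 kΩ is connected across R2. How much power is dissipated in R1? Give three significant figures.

P ≈ 150 mW

Total resistance from the source is R1 + (R2‖R_L) = 791.3 Ω, so I = 28.0/791.3 Ω = 35.38 mA.
P = I²·R1 = (35.38 mA)² × 120 Ω = 150 mW.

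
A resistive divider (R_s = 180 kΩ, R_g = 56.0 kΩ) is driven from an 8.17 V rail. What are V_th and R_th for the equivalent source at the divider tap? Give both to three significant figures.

V_th = 1.94 V, R_th = 42.7 kΩ

V_th is the open-circuit tap voltage: 8.17 × 56.0/(180 + 56.0) = 1.94 V.
With the supply zeroed, R_s and R_g appear in parallel from the tap: R_th = R_s‖R_g = (180 × 56.0)/236.0 = 42.7 kΩ.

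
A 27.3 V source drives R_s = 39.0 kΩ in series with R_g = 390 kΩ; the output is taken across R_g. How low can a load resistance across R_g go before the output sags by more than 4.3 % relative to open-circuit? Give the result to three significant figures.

Output resistance R_th = R_s‖R_g = (39.0 × 390)/429.0 = 35.45 kΩ.
The fractional drop is R_th/(R_th + R_L); requiring this ≤ 0.0430 gives R_L ≥ R_th(1/0.0430 − 1) = 35.45 × 22.26 = 789 kΩ.

R_L(min) ≈ 789 kΩ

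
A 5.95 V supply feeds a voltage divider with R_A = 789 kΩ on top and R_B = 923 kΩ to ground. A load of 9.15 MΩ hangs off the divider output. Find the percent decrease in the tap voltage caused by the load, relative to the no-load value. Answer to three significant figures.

The divider's output (Thévenin) resistance is R_A‖R_B = 425.4 kΩ.
Fractional drop under load = R_th/(R_th + R_L) = 425.4 / (425.4 + 9150) = 0.04442.
So the output falls by 4.44 %.

4.44 %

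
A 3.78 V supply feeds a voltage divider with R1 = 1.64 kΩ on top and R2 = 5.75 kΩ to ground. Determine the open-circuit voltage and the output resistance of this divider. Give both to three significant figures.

V_th = 2.94 V, R_th = 1.28 kΩ

V_th is the open-circuit tap voltage: 3.78 × 5.75/(1.64 + 5.75) = 2.94 V.
With the supply zeroed, R1 and R2 appear in parallel from the tap: R_th = R1‖R2 = (1.64 × 5.75)/7.390 = 1.28 kΩ.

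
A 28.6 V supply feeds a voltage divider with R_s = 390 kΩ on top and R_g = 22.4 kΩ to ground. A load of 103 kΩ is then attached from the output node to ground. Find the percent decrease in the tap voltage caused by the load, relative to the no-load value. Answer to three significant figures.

The divider's output (Thévenin) resistance is R_s‖R_g = 21.18 kΩ.
Fractional drop under load = R_th/(R_th + R_L) = 21.18 / (21.18 + 103) = 0.1706.
So the output falls by 17.1 %.

17.1 %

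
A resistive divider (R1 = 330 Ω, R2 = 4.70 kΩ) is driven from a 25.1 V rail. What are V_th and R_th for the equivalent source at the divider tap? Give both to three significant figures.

V_th = 23.5 V, R_th = 308 Ω

V_th is the open-circuit tap voltage: 25.1 × 4700/(330 + 4700) = 23.5 V.
With the supply zeroed, R1 and R2 appear in parallel from the tap: R_th = R1‖R2 = (330 × 4700)/5030 = 308 Ω.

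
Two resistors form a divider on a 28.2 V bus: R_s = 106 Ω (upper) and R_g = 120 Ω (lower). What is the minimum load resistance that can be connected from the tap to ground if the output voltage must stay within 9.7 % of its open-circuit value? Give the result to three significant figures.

Output resistance R_th = R_s‖R_g = (106 × 120)/226.0 = 56.28 Ω.
The fractional drop is R_th/(R_th + R_L); requiring this ≤ 0.0970 gives R_L ≥ R_th(1/0.0970 − 1) = 56.28 × 9.309 = 524 Ω.

R_L(min) ≈ 524 Ω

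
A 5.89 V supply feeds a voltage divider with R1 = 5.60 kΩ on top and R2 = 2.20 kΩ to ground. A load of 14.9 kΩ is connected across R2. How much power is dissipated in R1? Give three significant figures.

Total resistance from the source is R1 + (R2‖R_L) = 7.517 kΩ, so I = 5.89/7.517 kΩ = 0.7836 mA.
P = I²·R1 = (0.7836 mA)² × 5.60 kΩ = 3.44 mW.

P ≈ 3.44 mW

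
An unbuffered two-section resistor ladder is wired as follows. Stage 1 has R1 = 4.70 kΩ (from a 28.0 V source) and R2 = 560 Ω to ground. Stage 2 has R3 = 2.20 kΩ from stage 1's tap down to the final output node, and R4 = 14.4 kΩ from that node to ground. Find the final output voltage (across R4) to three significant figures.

V_out ≈ 2.51 V

Stage 2 presents R3+R4 = 16600 Ω as a load on stage 1's tap.
Stage 1's lower leg becomes R2‖(R3+R4) = 541.7 Ω, so V_mid = 28.0 × 541.7/5242 = 2.894 V.
Stage 2 is itself unloaded: V_out = V_mid × R4/(R3+R4) = 2.894 × 14400/16600 = 2.51 V.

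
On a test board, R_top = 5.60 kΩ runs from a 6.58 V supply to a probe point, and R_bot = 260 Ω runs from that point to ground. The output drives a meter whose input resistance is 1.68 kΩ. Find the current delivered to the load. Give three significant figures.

I_L ≈ 0.151 mA

R_bot‖R_L = 225.2 Ω; V_out = 6.58 × 225.2/5825 = 0.2543 V.
I_L = V_out / R_L = 0.2543 / 1.68 kΩ = 0.151 mA.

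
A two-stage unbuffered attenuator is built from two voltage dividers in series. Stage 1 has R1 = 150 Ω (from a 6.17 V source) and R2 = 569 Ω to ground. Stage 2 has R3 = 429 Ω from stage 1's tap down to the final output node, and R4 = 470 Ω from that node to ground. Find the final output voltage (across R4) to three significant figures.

Stage 2 presents R3+R4 = 899.0 Ω as a load on stage 1's tap.
Stage 1's lower leg becomes R2‖(R3+R4) = 348.5 Ω, so V_mid = 6.17 × 348.5/498.5 = 4.313 V.
Stage 2 is itself unloaded: V_out = V_mid × R4/(R3+R4) = 4.313 × 470/899.0 = 2.25 V.

V_out ≈ 2.25 V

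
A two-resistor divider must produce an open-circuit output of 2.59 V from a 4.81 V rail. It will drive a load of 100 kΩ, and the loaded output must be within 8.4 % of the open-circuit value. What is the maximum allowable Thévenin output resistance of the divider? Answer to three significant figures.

R_th ≤ 9.17 kΩ

Loading drop = R_th/(R_th + R_L) ≤ 0.0840, so R_th ≤ R_L · ε/(1−ε) = 100 kΩ × 0.0840/0.9160 = 9.17 kΩ.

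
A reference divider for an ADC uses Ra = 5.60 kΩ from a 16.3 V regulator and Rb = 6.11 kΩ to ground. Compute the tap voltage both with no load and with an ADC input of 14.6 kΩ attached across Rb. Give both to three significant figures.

Open-circuit: V = 16.3 × 6.11/(5.60 + 6.11) = 8.50 V.
With the load, Rb becomes Rb‖R_L = 4.307 kΩ, so V = 16.3 × 4.307/9.907 = 7.09 V.

Unloaded: 8.50 V; loaded: 7.09 V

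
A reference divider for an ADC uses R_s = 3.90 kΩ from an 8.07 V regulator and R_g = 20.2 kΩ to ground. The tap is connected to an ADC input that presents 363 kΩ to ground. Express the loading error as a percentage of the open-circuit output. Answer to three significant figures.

The divider's output (Thévenin) resistance is R_s‖R_g = 3.269 kΩ.
Fractional drop under load = R_th/(R_th + R_L) = 3.269 / (3.269 + 363) = 0.008925.
So the output falls by 0.892 %.

0.892 %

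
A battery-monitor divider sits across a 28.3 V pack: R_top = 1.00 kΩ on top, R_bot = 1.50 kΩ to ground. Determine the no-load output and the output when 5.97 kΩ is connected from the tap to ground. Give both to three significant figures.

Unloaded: 17.0 V; loaded: 15.4 V

Open-circuit: V = 28.3 × 1.50/(1.00 + 1.50) = 17.0 V.
With the load, R_bot becomes R_bot‖R_L = 1.199 kΩ, so V = 28.3 × 1.199/2.199 = 15.4 V.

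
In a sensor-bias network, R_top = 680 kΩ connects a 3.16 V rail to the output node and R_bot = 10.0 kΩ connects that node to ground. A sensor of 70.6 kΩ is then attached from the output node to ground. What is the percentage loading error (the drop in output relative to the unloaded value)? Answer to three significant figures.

12.2 %

Unloaded V = 3.16 × 10.0/690.0 = 0.045797 V.
Loaded: R_bot‖R_L = 8.759 kΩ, giving V = 3.16 × 8.759/688.8 = 0.040187 V.
Drop = (0.045797 − 0.040187) / 0.045797 = 12.2 %.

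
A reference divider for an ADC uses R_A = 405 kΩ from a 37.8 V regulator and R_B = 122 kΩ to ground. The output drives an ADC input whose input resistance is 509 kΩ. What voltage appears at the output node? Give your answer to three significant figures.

V_out ≈ 7.39 V

The load sits in parallel with R_B: R_B‖R_L = (122 × 509) / (122 + 509) = 98.41 kΩ.
V_out = 37.8 × 98.41 / (405 + 98.41) = 37.8 × 98.41/503.4 = 7.39 V.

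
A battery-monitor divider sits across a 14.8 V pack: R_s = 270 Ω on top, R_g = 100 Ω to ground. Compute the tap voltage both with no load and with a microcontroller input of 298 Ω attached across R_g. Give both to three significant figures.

Unloaded: 4.00 V; loaded: 3.21 V

Open-circuit: V = 14.8 × 100/(270 + 100) = 4.00 V.
With the load, R_g becomes R_g‖R_L = 74.87 Ω, so V = 14.8 × 74.87/344.9 = 3.21 V.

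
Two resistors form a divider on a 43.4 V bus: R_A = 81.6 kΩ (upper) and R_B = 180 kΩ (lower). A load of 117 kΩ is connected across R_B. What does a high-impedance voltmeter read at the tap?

V_out ≈ 20.2 V

The load sits in parallel with R_B: R_B‖R_L = (180 × 117) / (180 + 117) = 70.91 kΩ.
V_out = 43.4 × 70.91 / (81.6 + 70.91) = 43.4 × 70.91/152.5 = 20.2 V.
(Unloaded it would have been 29.9 V.)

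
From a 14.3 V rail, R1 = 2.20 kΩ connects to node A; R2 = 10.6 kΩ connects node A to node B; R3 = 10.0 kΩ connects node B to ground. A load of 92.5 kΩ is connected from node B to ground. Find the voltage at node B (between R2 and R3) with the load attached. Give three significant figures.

At node B, R3 is in parallel with the load: R3‖R_L = 9.024 kΩ.
Below node A the resistance is R2 + (R3‖R_L) = 19.62 kΩ, so V_A = 14.3 × 19.62/21.82 = 12.86 V.
Then V_B = V_A × (R3‖R_L)/(R2 + R3‖R_L) = 12.86 × 9.024/19.62 = 5.91 V.

V ≈ 5.91 V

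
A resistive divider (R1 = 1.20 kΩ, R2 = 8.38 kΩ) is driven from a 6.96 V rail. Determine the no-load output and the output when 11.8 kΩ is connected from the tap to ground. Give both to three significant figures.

Unloaded: 6.09 V; loaded: 5.59 V

Open-circuit: V = 6.96 × 8.38/(1.20 + 8.38) = 6.09 V.
With the load, R2 becomes R2‖R_L = 4.900 kΩ, so V = 6.96 × 4.900/6.100 = 5.59 V.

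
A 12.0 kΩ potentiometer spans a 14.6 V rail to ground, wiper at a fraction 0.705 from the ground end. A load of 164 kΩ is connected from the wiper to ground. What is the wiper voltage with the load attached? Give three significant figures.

V ≈ 10.1 V

The wiper splits the pot into (1−α)R = 3.540 kΩ above and αR = 8.460 kΩ below.
Lower section ‖ load = 8.045 kΩ.
V_wiper = 14.6 × 8.045/(3.540 + 8.045) = 10.1 V.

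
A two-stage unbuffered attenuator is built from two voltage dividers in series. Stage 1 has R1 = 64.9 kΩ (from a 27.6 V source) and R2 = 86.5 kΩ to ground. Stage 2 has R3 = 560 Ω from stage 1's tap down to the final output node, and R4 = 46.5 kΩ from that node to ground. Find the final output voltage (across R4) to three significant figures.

V_out ≈ 8.71 V

Stage 2 presents R3+R4 = 47060 Ω as a load on stage 1's tap.
Stage 1's lower leg becomes R2‖(R3+R4) = 30480 Ω, so V_mid = 27.6 × 30480/95380 = 8.820 V.
Stage 2 is itself unloaded: V_out = V_mid × R4/(R3+R4) = 8.820 × 46500/47060 = 8.71 V.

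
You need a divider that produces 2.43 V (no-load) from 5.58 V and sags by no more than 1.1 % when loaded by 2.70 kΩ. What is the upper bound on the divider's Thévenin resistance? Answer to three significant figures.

R_th ≤ 30.0 Ω

Loading drop = R_th/(R_th + R_L) ≤ 0.0110, so R_th ≤ R_L · ε/(1−ε) = 2.70 kΩ × 0.0110/0.9890 = 30.0 Ω.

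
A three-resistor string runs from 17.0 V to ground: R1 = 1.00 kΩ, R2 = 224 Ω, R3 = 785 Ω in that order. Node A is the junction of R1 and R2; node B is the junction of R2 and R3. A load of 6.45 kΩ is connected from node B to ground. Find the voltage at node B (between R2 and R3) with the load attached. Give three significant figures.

At node B, R3 is in parallel with the load: R3‖R_L = 699.8 Ω.
Below node A the resistance is R2 + (R3‖R_L) = 923.8 Ω, so V_A = 17.0 × 923.8/1924 = 8.163 V.
Then V_B = V_A × (R3‖R_L)/(R2 + R3‖R_L) = 8.163 × 699.8/923.8 = 6.18 V.

V ≈ 6.18 V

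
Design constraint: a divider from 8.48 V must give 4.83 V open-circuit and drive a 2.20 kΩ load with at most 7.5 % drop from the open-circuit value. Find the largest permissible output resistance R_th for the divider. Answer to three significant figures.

R_th ≤ 178 Ω

Loading drop = R_th/(R_th + R_L) ≤ 0.0750, so R_th ≤ R_L · ε/(1−ε) = 2.20 kΩ × 0.0750/0.9250 = 178 Ω.
(Any R1, R2 with R2/(R1+R2) = 0.570 and R1‖R2 ≤ 178 Ω will meet the spec.)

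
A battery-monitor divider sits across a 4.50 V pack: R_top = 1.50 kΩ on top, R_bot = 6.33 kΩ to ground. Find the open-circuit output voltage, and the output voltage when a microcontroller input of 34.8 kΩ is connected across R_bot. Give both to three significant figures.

Open-circuit: V = 4.50 × 6.33/(1.50 + 6.33) = 3.64 V.
With the load, R_bot becomes R_bot‖R_L = 5.356 kΩ, so V = 4.50 × 5.356/6.856 = 3.52 V.

Unloaded: 3.64 V; loaded: 3.52 V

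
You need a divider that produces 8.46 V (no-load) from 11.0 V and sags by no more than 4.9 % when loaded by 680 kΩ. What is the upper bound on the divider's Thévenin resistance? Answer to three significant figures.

Loading drop = R_th/(R_th + R_L) ≤ 0.0490, so R_th ≤ R_L · ε/(1−ε) = 680 kΩ × 0.0490/0.9510 = 35.0 kΩ.

R_th ≤ 35.0 kΩ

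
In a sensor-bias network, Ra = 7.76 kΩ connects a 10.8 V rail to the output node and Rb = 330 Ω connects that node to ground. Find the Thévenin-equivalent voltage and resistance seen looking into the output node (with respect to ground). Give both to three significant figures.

V_th is the open-circuit tap voltage: 10.8 × 330/(7760 + 330) = 0.441 V.
With the supply zeroed, Ra and Rb appear in parallel from the tap: R_th = Ra‖Rb = (7760 × 330)/8090 = 317 Ω.

V_th = 0.441 V, R_th = 317 Ω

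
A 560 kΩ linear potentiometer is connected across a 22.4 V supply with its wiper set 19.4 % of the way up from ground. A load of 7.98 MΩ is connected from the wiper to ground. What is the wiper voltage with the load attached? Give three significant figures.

V ≈ 4.30 V

The wiper splits the pot into (1−α)R = 451.4 kΩ above and αR = 108.6 kΩ below.
Lower section ‖ load = 107.2 kΩ.
V_wiper = 22.4 × 107.2/(451.4 + 107.2) = 4.30 V.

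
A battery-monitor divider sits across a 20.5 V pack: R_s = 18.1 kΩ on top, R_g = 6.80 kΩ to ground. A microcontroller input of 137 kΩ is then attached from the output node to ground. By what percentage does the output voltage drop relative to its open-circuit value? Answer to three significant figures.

3.48 %

The divider's output (Thévenin) resistance is R_s‖R_g = 4.943 kΩ.
Fractional drop under load = R_th/(R_th + R_L) = 4.943 / (4.943 + 137) = 0.03482.
So the output falls by 3.48 %.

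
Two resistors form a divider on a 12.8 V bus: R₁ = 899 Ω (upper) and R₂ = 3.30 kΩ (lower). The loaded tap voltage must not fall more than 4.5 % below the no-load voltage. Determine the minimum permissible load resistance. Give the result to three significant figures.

Output resistance R_th = R₁‖R₂ = (899 × 3300)/4199 = 706.5 Ω.
The fractional drop is R_th/(R_th + R_L); requiring this ≤ 0.0450 gives R_L ≥ R_th(1/0.0450 − 1) = 706.5 × 21.22 = 15.0 kΩ.

R_L(min) ≈ 15.0 kΩ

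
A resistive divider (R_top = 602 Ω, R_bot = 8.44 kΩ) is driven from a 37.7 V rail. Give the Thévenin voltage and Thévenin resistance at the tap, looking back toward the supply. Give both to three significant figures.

V_th is the open-circuit tap voltage: 37.7 × 8440/(602 + 8440) = 35.2 V.
With the supply zeroed, R_top and R_bot appear in parallel from the tap: R_th = R_top‖R_bot = (602 × 8440)/9042 = 562 Ω.

V_th = 35.2 V, R_th = 562 Ω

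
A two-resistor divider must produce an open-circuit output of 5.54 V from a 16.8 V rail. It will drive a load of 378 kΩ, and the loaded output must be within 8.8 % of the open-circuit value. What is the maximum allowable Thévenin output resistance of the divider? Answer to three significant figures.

R_th ≤ 36.5 kΩ

Loading drop = R_th/(R_th + R_L) ≤ 0.0880, so R_th ≤ R_L · ε/(1−ε) = 378 kΩ × 0.0880/0.9120 = 36.5 kΩ.
(Any R1, R2 with R2/(R1+R2) = 0.330 and R1‖R2 ≤ 36.5 kΩ will meet the spec.)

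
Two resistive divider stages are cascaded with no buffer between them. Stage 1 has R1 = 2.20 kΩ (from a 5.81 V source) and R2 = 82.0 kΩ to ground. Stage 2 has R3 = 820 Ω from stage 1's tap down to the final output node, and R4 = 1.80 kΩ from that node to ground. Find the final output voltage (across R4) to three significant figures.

Stage 2 presents R3+R4 = 2620 Ω as a load on stage 1's tap.
Stage 1's lower leg becomes R2‖(R3+R4) = 2539 Ω, so V_mid = 5.81 × 2539/4739 = 3.113 V.
Stage 2 is itself unloaded: V_out = V_mid × R4/(R3+R4) = 3.113 × 1800/2620 = 2.14 V.

V_out ≈ 2.14 V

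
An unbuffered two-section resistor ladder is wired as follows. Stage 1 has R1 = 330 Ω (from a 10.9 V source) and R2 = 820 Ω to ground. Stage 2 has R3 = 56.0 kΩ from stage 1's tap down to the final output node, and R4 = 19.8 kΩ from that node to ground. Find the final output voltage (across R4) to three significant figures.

V_out ≈ 2.02 V

Stage 2 presents R3+R4 = 75800 Ω as a load on stage 1's tap.
Stage 1's lower leg becomes R2‖(R3+R4) = 811.2 Ω, so V_mid = 10.9 × 811.2/1141 = 7.748 V.
Stage 2 is itself unloaded: V_out = V_mid × R4/(R3+R4) = 7.748 × 19800/75800 = 2.02 V.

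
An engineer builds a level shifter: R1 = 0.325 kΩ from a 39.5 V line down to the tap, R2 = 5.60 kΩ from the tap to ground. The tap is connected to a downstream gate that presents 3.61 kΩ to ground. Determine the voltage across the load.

The load sits in parallel with R2: R2‖R_L = (5600 × 3610) / (5600 + 3610) = 2195 Ω.
V_out = 39.5 × 2195 / (325 + 2195) = 39.5 × 2195/2520 = 34.4 V.

V_out ≈ 34.4 V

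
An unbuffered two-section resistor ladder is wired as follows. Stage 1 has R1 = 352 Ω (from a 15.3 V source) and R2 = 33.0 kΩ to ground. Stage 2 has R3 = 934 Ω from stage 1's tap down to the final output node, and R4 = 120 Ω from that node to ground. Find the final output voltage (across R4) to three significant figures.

V_out ≈ 1.30 V

Stage 2 presents R3+R4 = 1054 Ω as a load on stage 1's tap.
Stage 1's lower leg becomes R2‖(R3+R4) = 1021 Ω, so V_mid = 15.3 × 1021/1373 = 11.38 V.
Stage 2 is itself unloaded: V_out = V_mid × R4/(R3+R4) = 11.38 × 120/1054 = 1.30 V.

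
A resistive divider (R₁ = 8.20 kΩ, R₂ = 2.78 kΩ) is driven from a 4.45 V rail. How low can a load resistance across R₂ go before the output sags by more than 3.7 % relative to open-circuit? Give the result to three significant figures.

R_L(min) ≈ 54.0 kΩ

Output resistance R_th = R₁‖R₂ = (8.20 × 2.78)/10.98 = 2.076 kΩ.
The fractional drop is R_th/(R_th + R_L); requiring this ≤ 0.0370 gives R_L ≥ R_th(1/0.0370 − 1) = 2.076 × 26.03 = 54.0 kΩ.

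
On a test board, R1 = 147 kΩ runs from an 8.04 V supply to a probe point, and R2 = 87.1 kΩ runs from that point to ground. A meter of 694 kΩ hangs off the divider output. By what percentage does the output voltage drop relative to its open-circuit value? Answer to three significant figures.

7.31 %

The divider's output (Thévenin) resistance is R1‖R2 = 54.69 kΩ.
Fractional drop under load = R_th/(R_th + R_L) = 54.69 / (54.69 + 694) = 0.07305.
So the output falls by 7.31 %.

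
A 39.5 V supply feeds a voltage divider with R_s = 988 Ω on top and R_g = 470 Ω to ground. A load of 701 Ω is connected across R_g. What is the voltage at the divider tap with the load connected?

V_out ≈ 8.76 V

The load sits in parallel with R_g: R_g‖R_L = (470 × 701) / (470 + 701) = 281.4 Ω.
V_out = 39.5 × 281.4 / (988 + 281.4) = 39.5 × 281.4/1269 = 8.76 V.
(Unloaded it would have been 12.7 V.)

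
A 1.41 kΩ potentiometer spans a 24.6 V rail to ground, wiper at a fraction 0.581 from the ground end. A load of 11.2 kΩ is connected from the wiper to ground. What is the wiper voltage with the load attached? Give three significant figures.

V ≈ 13.9 V

The wiper splits the pot into (1−α)R = 590.8 Ω above and αR = 819.2 Ω below.
Lower section ‖ load = 763.4 Ω.
V_wiper = 24.6 × 763.4/(590.8 + 763.4) = 13.9 V.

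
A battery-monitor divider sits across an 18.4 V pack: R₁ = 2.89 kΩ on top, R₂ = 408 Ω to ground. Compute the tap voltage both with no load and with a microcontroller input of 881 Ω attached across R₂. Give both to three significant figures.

Unloaded: 2.28 V; loaded: 1.62 V

Open-circuit: V = 18.4 × 408/(2890 + 408) = 2.28 V.
With the load, R₂ becomes R₂‖R_L = 278.9 Ω, so V = 18.4 × 278.9/3169 = 1.62 V.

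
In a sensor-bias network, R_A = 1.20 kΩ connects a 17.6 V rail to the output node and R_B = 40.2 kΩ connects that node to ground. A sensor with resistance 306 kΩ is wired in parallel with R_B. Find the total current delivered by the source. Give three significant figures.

R_B‖R_L = 35.53 kΩ, so the source sees R_A + R_B‖R_L = 36.73 kΩ.
I = 17.6 V / 36.73 kΩ = 0.479 mA.

I ≈ 0.479 mA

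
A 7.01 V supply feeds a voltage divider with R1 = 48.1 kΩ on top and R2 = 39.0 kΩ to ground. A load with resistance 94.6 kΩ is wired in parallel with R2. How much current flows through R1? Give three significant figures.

R2‖R_L = 27.62 kΩ, so the source sees R1 + R2‖R_L = 75.72 kΩ.
I = 7.01 V / 75.72 kΩ = 0.0926 mA.

I ≈ 0.0926 mA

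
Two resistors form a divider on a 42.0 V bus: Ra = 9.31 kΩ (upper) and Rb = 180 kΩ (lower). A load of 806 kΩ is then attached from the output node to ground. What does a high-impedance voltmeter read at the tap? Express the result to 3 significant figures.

V_out ≈ 39.5 V

The load sits in parallel with Rb: Rb‖R_L = (180 × 806) / (180 + 806) = 147.1 kΩ.
V_out = 42.0 × 147.1 / (9.31 + 147.1) = 42.0 × 147.1/156.4 = 39.5 V.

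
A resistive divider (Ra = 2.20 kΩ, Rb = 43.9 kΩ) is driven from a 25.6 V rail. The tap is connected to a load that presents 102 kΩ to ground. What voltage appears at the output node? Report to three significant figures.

The load sits in parallel with Rb: Rb‖R_L = (43.9 × 102) / (43.9 + 102) = 30.69 kΩ.
V_out = 25.6 × 30.69 / (2.20 + 30.69) = 25.6 × 30.69/32.89 = 23.9 V.
(Unloaded it would have been 24.4 V.)

V_out ≈ 23.9 V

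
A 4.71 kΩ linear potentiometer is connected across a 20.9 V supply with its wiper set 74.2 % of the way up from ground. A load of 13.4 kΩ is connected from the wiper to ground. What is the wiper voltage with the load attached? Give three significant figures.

The wiper splits the pot into (1−α)R = 1.215 kΩ above and αR = 3.495 kΩ below.
Lower section ‖ load = 2.772 kΩ.
V_wiper = 20.9 × 2.772/(1.215 + 2.772) = 14.5 V.

V ≈ 14.5 V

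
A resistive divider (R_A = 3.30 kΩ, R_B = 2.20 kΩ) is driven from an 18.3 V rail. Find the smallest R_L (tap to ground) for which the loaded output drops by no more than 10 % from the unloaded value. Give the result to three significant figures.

R_L(min) ≈ 11.9 kΩ

Output resistance R_th = R_A‖R_B = (3.30 × 2.20)/5.500 = 1.320 kΩ.
The fractional drop is R_th/(R_th + R_L); requiring this ≤ 0.100 gives R_L ≥ R_th(1/0.100 − 1) = 1.320 × 9.000 = 11.9 kΩ.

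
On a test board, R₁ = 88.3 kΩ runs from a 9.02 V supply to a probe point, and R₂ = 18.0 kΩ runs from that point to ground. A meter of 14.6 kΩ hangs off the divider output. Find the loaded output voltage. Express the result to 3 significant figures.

The load sits in parallel with R₂: R₂‖R_L = (18.0 × 14.6) / (18.0 + 14.6) = 8.061 kΩ.
V_out = 9.02 × 8.061 / (88.3 + 8.061) = 9.02 × 8.061/96.36 = 0.755 V.
(Unloaded it would have been 1.53 V.)

V_out ≈ 0.755 V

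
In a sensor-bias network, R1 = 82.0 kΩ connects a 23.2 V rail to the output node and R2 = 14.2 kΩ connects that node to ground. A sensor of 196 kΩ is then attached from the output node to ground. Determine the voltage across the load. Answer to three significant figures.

The load sits in parallel with R2: R2‖R_L = (14.2 × 196) / (14.2 + 196) = 13.24 kΩ.
V_out = 23.2 × 13.24 / (82.0 + 13.24) = 23.2 × 13.24/95.24 = 3.23 V.
(Unloaded it would have been 3.42 V.)

V_out ≈ 3.23 V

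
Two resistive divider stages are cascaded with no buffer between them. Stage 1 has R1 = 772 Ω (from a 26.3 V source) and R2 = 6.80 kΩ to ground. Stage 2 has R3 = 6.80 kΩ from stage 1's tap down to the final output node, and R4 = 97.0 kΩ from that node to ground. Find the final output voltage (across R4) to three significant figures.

V_out ≈ 21.9 V

Stage 2 presents R3+R4 = 103800 Ω as a load on stage 1's tap.
Stage 1's lower leg becomes R2‖(R3+R4) = 6382 Ω, so V_mid = 26.3 × 6382/7154 = 23.46 V.
Stage 2 is itself unloaded: V_out = V_mid × R4/(R3+R4) = 23.46 × 97000/103800 = 21.9 V.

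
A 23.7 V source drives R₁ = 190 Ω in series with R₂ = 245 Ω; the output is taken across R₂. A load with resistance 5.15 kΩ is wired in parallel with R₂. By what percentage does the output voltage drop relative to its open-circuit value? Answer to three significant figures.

The divider's output (Thévenin) resistance is R₁‖R₂ = 107.0 Ω.
Fractional drop under load = R_th/(R_th + R_L) = 107.0 / (107.0 + 5150) = 0.02036.
So the output falls by 2.04 %.

2.04 %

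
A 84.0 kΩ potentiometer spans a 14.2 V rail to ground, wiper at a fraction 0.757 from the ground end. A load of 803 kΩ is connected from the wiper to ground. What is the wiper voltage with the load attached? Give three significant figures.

V ≈ 10.5 V

The wiper splits the pot into (1−α)R = 20.41 kΩ above and αR = 63.59 kΩ below.
Lower section ‖ load = 58.92 kΩ.
V_wiper = 14.2 × 58.92/(20.41 + 58.92) = 10.5 V.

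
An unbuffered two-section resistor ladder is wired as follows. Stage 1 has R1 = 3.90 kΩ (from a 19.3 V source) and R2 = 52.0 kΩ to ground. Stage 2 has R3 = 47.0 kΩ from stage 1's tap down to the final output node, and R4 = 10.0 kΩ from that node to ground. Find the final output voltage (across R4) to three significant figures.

Stage 2 presents R3+R4 = 57.00 kΩ as a load on stage 1's tap.
Stage 1's lower leg becomes R2‖(R3+R4) = 27.19 kΩ, so V_mid = 19.3 × 27.19/31.09 = 16.88 V.
Stage 2 is itself unloaded: V_out = V_mid × R4/(R3+R4) = 16.88 × 10.0/57.00 = 2.96 V.

V_out ≈ 2.96 V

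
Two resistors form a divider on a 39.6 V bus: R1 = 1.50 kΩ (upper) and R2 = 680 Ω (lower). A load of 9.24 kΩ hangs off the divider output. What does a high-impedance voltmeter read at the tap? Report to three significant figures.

The load sits in parallel with R2: R2‖R_L = (680 × 9240) / (680 + 9240) = 633.4 Ω.
V_out = 39.6 × 633.4 / (1500 + 633.4) = 39.6 × 633.4/2133 = 11.8 V.

V_out ≈ 11.8 V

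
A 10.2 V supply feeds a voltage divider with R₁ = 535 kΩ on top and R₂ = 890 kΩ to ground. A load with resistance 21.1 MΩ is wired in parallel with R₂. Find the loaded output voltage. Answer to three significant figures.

The load sits in parallel with R₂: R₂‖R_L = (890 × 21100) / (890 + 21100) = 854.0 kΩ.
V_out = 10.2 × 854.0 / (535 + 854.0) = 10.2 × 854.0/1389 = 6.27 V.

V_out ≈ 6.27 V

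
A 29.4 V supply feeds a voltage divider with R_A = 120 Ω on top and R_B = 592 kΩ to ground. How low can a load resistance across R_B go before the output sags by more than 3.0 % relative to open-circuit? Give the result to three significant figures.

Output resistance R_th = R_A‖R_B = (120 × 592000)/592100 = 120.0 Ω.
The fractional drop is R_th/(R_th + R_L); requiring this ≤ 0.0300 gives R_L ≥ R_th(1/0.0300 − 1) = 120.0 × 32.33 = 3.88 kΩ.

R_L(min) ≈ 3.88 kΩ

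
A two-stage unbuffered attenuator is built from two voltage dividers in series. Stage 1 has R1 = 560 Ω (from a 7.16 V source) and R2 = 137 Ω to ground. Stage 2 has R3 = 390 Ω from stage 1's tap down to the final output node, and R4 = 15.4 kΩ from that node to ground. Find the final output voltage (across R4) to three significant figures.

V_out ≈ 1.36 V

Stage 2 presents R3+R4 = 15790 Ω as a load on stage 1's tap.
Stage 1's lower leg becomes R2‖(R3+R4) = 135.8 Ω, so V_mid = 7.16 × 135.8/695.8 = 1.398 V.
Stage 2 is itself unloaded: V_out = V_mid × R4/(R3+R4) = 1.398 × 15400/15790 = 1.36 V.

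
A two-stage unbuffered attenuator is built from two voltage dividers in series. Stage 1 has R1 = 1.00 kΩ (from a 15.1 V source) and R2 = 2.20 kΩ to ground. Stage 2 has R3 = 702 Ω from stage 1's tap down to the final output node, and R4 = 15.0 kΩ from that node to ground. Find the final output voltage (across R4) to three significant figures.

V_out ≈ 9.50 V

Stage 2 presents R3+R4 = 15700 Ω as a load on stage 1's tap.
Stage 1's lower leg becomes R2‖(R3+R4) = 1930 Ω, so V_mid = 15.1 × 1930/2930 = 9.946 V.
Stage 2 is itself unloaded: V_out = V_mid × R4/(R3+R4) = 9.946 × 15000/15700 = 9.50 V.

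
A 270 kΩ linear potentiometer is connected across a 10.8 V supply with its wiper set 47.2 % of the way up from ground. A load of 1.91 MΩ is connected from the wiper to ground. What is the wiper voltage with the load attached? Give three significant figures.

The wiper splits the pot into (1−α)R = 142.6 kΩ above and αR = 127.4 kΩ below.
Lower section ‖ load = 119.5 kΩ.
V_wiper = 10.8 × 119.5/(142.6 + 119.5) = 4.92 V.

V ≈ 4.92 V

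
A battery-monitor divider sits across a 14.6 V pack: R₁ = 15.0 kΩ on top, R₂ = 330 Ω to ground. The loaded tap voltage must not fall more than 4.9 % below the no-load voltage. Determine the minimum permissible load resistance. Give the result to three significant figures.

Output resistance R_th = R₁‖R₂ = (15000 × 330)/15330 = 322.9 Ω.
The fractional drop is R_th/(R_th + R_L); requiring this ≤ 0.0490 gives R_L ≥ R_th(1/0.0490 − 1) = 322.9 × 19.41 = 6.27 kΩ.

R_L(min) ≈ 6.27 kΩ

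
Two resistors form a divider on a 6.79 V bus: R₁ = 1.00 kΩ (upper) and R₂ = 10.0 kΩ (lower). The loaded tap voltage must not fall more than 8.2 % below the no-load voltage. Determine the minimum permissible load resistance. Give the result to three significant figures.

Output resistance R_th = R₁‖R₂ = (1000 × 10000)/11000 = 909.1 Ω.
The fractional drop is R_th/(R_th + R_L); requiring this ≤ 0.0820 gives R_L ≥ R_th(1/0.0820 − 1) = 909.1 × 11.20 = 10.2 kΩ.

R_L(min) ≈ 10.2 kΩ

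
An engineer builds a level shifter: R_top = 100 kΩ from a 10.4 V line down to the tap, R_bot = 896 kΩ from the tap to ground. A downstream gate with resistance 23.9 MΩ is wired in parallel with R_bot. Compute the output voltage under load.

V_out ≈ 9.32 V

The load sits in parallel with R_bot: R_bot‖R_L = (896 × 23900) / (896 + 23900) = 863.6 kΩ.
V_out = 10.4 × 863.6 / (100 + 863.6) = 10.4 × 863.6/963.6 = 9.32 V.
(Unloaded it would have been 9.36 V.)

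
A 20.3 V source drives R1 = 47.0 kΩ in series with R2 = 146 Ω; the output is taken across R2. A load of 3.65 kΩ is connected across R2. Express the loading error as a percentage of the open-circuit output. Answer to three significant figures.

3.83 %

The divider's output (Thévenin) resistance is R1‖R2 = 145.5 Ω.
Fractional drop under load = R_th/(R_th + R_L) = 145.5 / (145.5 + 3650) = 0.03835.
So the output falls by 3.83 %.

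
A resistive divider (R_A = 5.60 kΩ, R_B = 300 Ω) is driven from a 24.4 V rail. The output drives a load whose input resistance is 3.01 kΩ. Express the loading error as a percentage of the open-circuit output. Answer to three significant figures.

8.64 %

The divider's output (Thévenin) resistance is R_A‖R_B = 284.7 Ω.
Fractional drop under load = R_th/(R_th + R_L) = 284.7 / (284.7 + 3010) = 0.08642.
So the output falls by 8.64 %.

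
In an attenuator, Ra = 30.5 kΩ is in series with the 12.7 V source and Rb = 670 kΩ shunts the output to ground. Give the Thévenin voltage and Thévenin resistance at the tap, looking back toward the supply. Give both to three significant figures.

V_th = 12.1 V, R_th = 29.2 kΩ

V_th is the open-circuit tap voltage: 12.7 × 670/(30.5 + 670) = 12.1 V.
With the supply zeroed, Ra and Rb appear in parallel from the tap: R_th = Ra‖Rb = (30.5 × 670)/700.5 = 29.2 kΩ.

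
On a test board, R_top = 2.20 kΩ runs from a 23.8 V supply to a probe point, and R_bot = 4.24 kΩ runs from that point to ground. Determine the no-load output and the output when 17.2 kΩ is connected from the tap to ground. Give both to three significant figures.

Unloaded: 15.7 V; loaded: 14.5 V

Open-circuit: V = 23.8 × 4.24/(2.20 + 4.24) = 15.7 V.
With the load, R_bot becomes R_bot‖R_L = 3.401 kΩ, so V = 23.8 × 3.401/5.601 = 14.5 V.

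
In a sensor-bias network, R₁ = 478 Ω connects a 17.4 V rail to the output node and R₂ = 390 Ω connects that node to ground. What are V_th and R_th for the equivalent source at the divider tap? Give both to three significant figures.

V_th is the open-circuit tap voltage: 17.4 × 390/(478 + 390) = 7.82 V.
With the supply zeroed, R₁ and R₂ appear in parallel from the tap: R_th = R₁‖R₂ = (478 × 390)/868.0 = 215 Ω.

V_th = 7.82 V, R_th = 215 Ω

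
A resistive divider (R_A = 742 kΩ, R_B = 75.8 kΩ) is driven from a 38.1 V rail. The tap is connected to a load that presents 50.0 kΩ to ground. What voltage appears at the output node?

V_out ≈ 1.49 V

The load sits in parallel with R_B: R_B‖R_L = (75.8 × 50.0) / (75.8 + 50.0) = 30.13 kΩ.
V_out = 38.1 × 30.13 / (742 + 30.13) = 38.1 × 30.13/772.1 = 1.49 V.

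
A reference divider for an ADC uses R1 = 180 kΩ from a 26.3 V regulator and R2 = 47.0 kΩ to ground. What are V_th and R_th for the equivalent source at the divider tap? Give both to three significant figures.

V_th is the open-circuit tap voltage: 26.3 × 47.0/(180 + 47.0) = 5.45 V.
With the supply zeroed, R1 and R2 appear in parallel from the tap: R_th = R1‖R2 = (180 × 47.0)/227.0 = 37.3 kΩ.

V_th = 5.45 V, R_th = 37.3 kΩ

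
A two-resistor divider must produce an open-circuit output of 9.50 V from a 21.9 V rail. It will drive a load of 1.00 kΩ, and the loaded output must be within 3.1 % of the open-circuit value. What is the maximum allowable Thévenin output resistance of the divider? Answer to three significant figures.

R_th ≤ 32.0 Ω

Loading drop = R_th/(R_th + R_L) ≤ 0.0310, so R_th ≤ R_L · ε/(1−ε) = 1.00 kΩ × 0.0310/0.9690 = 32.0 Ω.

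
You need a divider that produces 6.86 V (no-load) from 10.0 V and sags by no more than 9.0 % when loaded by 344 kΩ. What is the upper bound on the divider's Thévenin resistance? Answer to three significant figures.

Loading drop = R_th/(R_th + R_L) ≤ 0.0900, so R_th ≤ R_L · ε/(1−ε) = 344 kΩ × 0.0900/0.9100 = 34.0 kΩ.
(Any R1, R2 with R2/(R1+R2) = 0.686 and R1‖R2 ≤ 34.0 kΩ will meet the spec.)

R_th ≤ 34.0 kΩ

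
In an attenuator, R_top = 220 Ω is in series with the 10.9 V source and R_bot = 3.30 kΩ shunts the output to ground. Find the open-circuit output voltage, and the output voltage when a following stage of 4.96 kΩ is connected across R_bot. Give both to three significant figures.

Open-circuit: V = 10.9 × 3300/(220 + 3300) = 10.2 V.
With the load, R_bot becomes R_bot‖R_L = 1982 Ω, so V = 10.9 × 1982/2202 = 9.81 V.

Unloaded: 10.2 V; loaded: 9.81 V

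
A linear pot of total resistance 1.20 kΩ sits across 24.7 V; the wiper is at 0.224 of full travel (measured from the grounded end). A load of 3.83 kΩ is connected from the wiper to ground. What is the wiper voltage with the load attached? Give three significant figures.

V ≈ 5.25 V

The wiper splits the pot into (1−α)R = 931.2 Ω above and αR = 268.8 Ω below.
Lower section ‖ load = 251.2 Ω.
V_wiper = 24.7 × 251.2/(931.2 + 251.2) = 5.25 V.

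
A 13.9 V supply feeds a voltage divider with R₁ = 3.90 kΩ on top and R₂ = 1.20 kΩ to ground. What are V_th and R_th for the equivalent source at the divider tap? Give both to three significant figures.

V_th = 3.27 V, R_th = 918 Ω

V_th is the open-circuit tap voltage: 13.9 × 1.20/(3.90 + 1.20) = 3.27 V.
With the supply zeroed, R₁ and R₂ appear in parallel from the tap: R_th = R₁‖R₂ = (3.90 × 1.20)/5.100 = 918 Ω.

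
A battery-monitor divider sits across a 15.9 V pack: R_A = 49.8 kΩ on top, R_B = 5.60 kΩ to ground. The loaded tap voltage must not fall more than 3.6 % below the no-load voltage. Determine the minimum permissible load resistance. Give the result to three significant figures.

R_L(min) ≈ 135 kΩ

Output resistance R_th = R_A‖R_B = (49.8 × 5.60)/55.40 = 5.034 kΩ.
The fractional drop is R_th/(R_th + R_L); requiring this ≤ 0.0360 gives R_L ≥ R_th(1/0.0360 − 1) = 5.034 × 26.78 = 135 kΩ.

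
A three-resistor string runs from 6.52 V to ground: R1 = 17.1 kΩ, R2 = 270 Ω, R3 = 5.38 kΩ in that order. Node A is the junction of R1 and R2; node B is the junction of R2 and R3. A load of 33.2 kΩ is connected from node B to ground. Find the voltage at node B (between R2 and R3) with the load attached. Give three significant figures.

At node B, R3 is in parallel with the load: R3‖R_L = 4630 Ω.
Below node A the resistance is R2 + (R3‖R_L) = 4900 Ω, so V_A = 6.52 × 4900/22000 = 1.452 V.
Then V_B = V_A × (R3‖R_L)/(R2 + R3‖R_L) = 1.452 × 4630/4900 = 1.37 V.

V ≈ 1.37 V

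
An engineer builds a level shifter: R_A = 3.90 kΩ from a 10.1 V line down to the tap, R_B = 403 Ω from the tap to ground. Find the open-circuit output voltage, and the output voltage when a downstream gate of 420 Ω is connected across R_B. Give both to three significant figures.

Open-circuit: V = 10.1 × 403/(3900 + 403) = 0.946 V.
With the load, R_B becomes R_B‖R_L = 205.7 Ω, so V = 10.1 × 205.7/4106 = 0.506 V.

Unloaded: 0.946 V; loaded: 0.506 V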